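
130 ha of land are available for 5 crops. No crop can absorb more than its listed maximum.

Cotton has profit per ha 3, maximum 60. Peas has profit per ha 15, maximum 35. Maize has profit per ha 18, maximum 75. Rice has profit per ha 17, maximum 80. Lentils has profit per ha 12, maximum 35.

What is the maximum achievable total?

2285

Highest profit per ha first: Maize 18 > Rice 17 > Peas 15 > Lentils 12 > Cotton 3.
Maize takes 75 to reach its cap of 75 ; 55 left.
Only 55 left; Rice takes them to reach 55.
Total = 18×75 + 17×55 = 2285.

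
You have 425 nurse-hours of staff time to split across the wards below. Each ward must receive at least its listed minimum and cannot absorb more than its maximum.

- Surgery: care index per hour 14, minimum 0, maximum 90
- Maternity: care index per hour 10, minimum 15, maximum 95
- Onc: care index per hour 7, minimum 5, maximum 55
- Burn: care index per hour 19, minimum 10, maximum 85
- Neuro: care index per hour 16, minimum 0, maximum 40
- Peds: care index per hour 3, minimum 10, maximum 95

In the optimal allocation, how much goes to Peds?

60

Meeting every minimum uses 0+15+5+10+0+10 = 40 nurse-hours, leaving 385.
Rank by care index per hour: Burn 19 > Neuro 16 > Surgery 14 > Maternity 10 > Onc 7 > Peds 3.
Give Burn 75 more to hit its cap of 85 → 310 left.
Give Neuro 40 more to hit its cap of 40 → 270 left.
Surgery: +90 to 90 (cap) → 180 left.
Give Maternity 80 more to hit its cap of 95 → 100 left.
Onc: +50 to 55 (cap) → 50 left.
Peds: +50 (room for 85) → 60. Pool exhausted.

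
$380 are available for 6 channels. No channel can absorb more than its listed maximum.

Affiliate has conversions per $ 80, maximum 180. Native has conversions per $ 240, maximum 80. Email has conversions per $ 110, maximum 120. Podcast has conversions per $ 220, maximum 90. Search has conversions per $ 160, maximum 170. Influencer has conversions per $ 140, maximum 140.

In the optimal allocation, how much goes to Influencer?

40

Rank by conversions per $: Native 240 > Podcast 220 > Search 160 > Influencer 140 > Email 110 > Affiliate 80.
Native takes 80 to reach its cap of 80 ; 300 left.
Give Podcast 90 to hit its cap of 90 ; 210 left.
Search: +170 to 170 (cap) ; 40 left.
Only 40 left; Influencer takes them to reach 40.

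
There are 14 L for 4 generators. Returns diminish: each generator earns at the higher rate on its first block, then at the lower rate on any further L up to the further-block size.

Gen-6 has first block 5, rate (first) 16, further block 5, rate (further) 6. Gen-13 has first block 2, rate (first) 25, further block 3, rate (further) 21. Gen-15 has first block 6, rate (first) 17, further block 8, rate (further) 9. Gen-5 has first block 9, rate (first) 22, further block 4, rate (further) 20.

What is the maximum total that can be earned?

Order all 8 blocks by rate: Gen-13/T1 25 > Gen-5/T1 22 > Gen-13/T2 21 > Gen-5/T2 20 > Gen-15/T1 17 > Gen-6/T1 16 > Gen-15/T2 9 > Gen-6/T2 6.
Gen-13 T1 at 25: fill all 2 → 12 left.
Gen-5 T1 at 22: fill all 9 → 3 left.
Fill Gen-13 T2 block (3 at 21) → 0 left.
Total = 25×2 + 22×9 + 21×3 = 311.

311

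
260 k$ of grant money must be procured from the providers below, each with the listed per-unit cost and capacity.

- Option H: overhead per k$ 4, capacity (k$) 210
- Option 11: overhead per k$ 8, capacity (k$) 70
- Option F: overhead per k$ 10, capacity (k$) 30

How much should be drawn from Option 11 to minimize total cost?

50

Cheapest first:
Option H (4): use full 210 → 50 k$ to go.
Option 11 at 8: take 50 of its 70 → requirement met.
Option F: unused.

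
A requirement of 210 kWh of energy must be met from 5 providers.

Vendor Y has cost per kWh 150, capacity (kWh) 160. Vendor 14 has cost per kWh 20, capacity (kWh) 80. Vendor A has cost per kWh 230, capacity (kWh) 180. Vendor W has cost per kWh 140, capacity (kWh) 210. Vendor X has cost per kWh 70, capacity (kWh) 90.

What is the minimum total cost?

13500

Use providers in increasing cost order.
Vendor 14 (20): use full 80 — 130 kWh to go.
Vendor X (70): use full 90 — 40 kWh to go.
Vendor W at 140: take 40 of its 210 — requirement met.
Vendor Y, Vendor A: unused.
Cost = 80×20 + 90×70 + 40×140 = 13500.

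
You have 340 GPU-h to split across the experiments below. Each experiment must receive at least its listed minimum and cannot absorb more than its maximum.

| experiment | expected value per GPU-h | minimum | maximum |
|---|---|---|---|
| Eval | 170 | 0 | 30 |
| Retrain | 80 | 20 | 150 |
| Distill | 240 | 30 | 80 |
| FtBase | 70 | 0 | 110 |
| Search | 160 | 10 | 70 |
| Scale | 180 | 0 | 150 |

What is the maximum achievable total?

Meeting every minimum uses 0+20+30+0+10+0 = 60 GPU-h, leaving 280.
Highest expected value per GPU-h first: Distill 240 > Scale 180 > Eval 170 > Search 160 > Retrain 80 > FtBase 70.
Give Distill 50 more to hit its cap of 80 ; 230 left.
Scale takes 150 more to reach its cap of 150 ; 80 left.
Eval takes 30 more to reach its cap of 30 ; 50 left.
Search has room for 60 more but only 50 remain, so it gets 60.
Total = 170×30 + 80×20 + 240×80 + 160×60 + 180×150 = 62500.

62500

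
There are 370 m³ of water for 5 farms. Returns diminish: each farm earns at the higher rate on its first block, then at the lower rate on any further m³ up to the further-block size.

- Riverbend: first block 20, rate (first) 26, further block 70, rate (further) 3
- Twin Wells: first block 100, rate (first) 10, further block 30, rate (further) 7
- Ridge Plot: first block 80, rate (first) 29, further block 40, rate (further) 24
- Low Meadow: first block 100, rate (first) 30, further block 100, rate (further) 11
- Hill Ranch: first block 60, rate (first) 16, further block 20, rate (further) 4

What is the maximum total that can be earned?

Treat each block as its own option and order by rate: Low Meadow/tier1 30 > Ridge Plot/tier1 29 > Riverbend/tier1 26 > Ridge Plot/tier2 24 > Hill Ranch/tier1 16 > Low Meadow/tier2 11 > Twin Wells/tier1 10 > Twin Wells/tier2 7 > Hill Ranch/tier2 4 > Riverbend/tier2 3.
Low Meadow/tier1 (30): +100 → 270 left.
Fill Ridge Plot tier1 block (80 at 29) → 190 left.
Riverbend/tier1 (26): +20 → 170 left.
Ridge Plot tier2 at 24: fill all 40 → 130 left.
Hill Ranch/tier1 (16): +60 → 70 left.
Low Meadow tier2 at 11: only 70 left, fill 70.
Total = 30×100 + 29×80 + 26×20 + 24×40 + 16×60 + 11×70 = 8530.

8530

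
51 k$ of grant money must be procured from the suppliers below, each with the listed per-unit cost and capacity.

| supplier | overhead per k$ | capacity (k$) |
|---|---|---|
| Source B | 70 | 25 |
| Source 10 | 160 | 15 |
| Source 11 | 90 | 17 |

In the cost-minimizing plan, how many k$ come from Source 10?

9

Use suppliers in increasing cost order.
Source B at 70: take all 25 k$ ; 26 still needed.
Source 11 at 90: take all 17 k$ ; 9 still needed.
Source 10 at 160: take 9 of its 15 ; requirement met.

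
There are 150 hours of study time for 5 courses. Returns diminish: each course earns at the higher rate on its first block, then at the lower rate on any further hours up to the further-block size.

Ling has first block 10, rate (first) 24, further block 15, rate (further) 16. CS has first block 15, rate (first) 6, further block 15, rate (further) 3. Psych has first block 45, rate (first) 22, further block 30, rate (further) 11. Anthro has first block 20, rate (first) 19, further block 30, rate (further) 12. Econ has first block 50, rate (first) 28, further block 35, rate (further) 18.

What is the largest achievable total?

Treat each block as its own option and order by rate: Econ/tier1 28 > Ling/tier1 24 > Psych/tier1 22 > Anthro/tier1 19 > Econ/tier2 18 > Ling/tier2 16 > Anthro/tier2 12 > Psych/tier2 11 > CS/tier1 6 > CS/tier2 3.
Fill Econ tier1 block (50 at 28) → 100 left.
Fill Ling tier1 block (10 at 24) → 90 left.
Fill Psych tier1 block (45 at 22) → 45 left.
Fill Anthro tier1 block (20 at 19) → 25 left.
Econ/tier2: +25 of 35 at 18; pool empty.
Total = 28×50 + 24×10 + 22×45 + 19×20 + 18×25 = 3460.

3460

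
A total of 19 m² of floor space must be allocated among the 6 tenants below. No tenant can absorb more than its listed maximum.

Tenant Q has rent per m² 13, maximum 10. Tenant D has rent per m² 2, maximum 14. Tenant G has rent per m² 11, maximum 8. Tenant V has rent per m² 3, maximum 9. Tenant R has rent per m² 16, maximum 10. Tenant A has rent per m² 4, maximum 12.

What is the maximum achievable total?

Highest rent per m² first: Tenant R 16 > Tenant Q 13 > Tenant G 11 > Tenant A 4 > Tenant V 3 > Tenant D 2.
Give Tenant R 10 to hit its cap of 10 → 9 left.
Tenant Q: +9 (room for 10) → 9. Pool exhausted.
Total = 13×9 + 16×10 = 277.

277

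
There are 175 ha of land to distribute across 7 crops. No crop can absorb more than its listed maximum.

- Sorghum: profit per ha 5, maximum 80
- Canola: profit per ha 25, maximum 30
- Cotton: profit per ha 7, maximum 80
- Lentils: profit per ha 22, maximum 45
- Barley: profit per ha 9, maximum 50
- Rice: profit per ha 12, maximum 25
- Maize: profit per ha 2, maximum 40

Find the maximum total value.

Order the crops by profit per ha: Canola 25 > Lentils 22 > Rice 12 > Barley 9 > Cotton 7 > Sorghum 5 > Maize 2.
Canola takes 30 to reach its cap of 30 → 145 left.
Give Lentils 45 to hit its cap of 45 → 100 left.
Rice: +25 to 25 (cap) → 75 left.
Barley takes 50 to reach its cap of 50 → 25 left.
Cotton: +25 (room for 80) → 25. Pool exhausted.
Total = 25×30 + 7×25 + 22×45 + 9×50 + 12×25 = 2665.

2665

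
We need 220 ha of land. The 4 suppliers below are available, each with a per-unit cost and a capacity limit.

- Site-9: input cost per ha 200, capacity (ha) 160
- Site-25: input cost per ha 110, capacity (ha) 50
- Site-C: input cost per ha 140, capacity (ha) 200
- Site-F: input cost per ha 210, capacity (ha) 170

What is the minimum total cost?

29300

Use suppliers in increasing cost order.
Site-25 at 110: take all 50 ha → 170 still needed.
Site-C (140): take the remaining 170 → done.
Site-9, Site-F: unused.
Cost = 50×110 + 170×140 = 29300.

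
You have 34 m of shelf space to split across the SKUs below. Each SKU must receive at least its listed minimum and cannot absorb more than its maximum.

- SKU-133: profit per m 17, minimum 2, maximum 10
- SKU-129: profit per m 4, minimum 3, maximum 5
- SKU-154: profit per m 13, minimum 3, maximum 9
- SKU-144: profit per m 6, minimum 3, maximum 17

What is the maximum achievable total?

371

Meeting every minimum uses 2+3+3+3 = 11 m, leaving 23.
Highest profit per m first: SKU-133 17 > SKU-154 13 > SKU-144 6 > SKU-129 4.
SKU-133: +8 to 10 (cap) — 15 left.
SKU-154 takes 6 more to reach its cap of 9 — 9 left.
Only 9 left; SKU-144 takes them to reach 12.
Total = 17×10 + 4×3 + 13×9 + 6×12 = 371.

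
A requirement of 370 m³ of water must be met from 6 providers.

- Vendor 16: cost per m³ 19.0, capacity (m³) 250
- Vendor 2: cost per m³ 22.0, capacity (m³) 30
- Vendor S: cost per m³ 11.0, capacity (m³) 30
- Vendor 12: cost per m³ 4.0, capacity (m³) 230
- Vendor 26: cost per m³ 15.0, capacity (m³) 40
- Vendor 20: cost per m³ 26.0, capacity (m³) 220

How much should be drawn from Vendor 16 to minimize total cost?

70

Use providers in increasing cost order.
Take 230 from Vendor 12 at 4.0 → need 140 more.
Vendor S (11.0): use full 30 → 110 m³ to go.
Take 40 from Vendor 26 at 15.0 → need 70 more.
Vendor 16 at 19.0: take 70 of its 250 → requirement met.
Vendor 2, Vendor 20: unused.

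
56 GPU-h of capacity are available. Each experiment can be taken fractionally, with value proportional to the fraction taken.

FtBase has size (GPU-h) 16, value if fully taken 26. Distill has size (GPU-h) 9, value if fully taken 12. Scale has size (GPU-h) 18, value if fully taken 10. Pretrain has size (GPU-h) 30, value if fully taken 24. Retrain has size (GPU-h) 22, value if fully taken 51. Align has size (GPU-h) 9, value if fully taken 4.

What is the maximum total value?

96.2

Rank by value-to-size ratio: Retrain 51/22≈2.32, FtBase 26/16≈1.62, Distill 12/9≈1.33, Pretrain 24/30≈0.8, Scale 10/18≈0.556, Align 4/9≈0.444.
Retrain: take in full, 22 GPU-h for value 51 ; 34 left.
All 16 GPU-h of FtBase fit (value 26) ; 18 remain.
Distill: take in full, 9 GPU-h for value 12 ; 9 left.
9 GPU-h left: a 9/30 share of Pretrain gives 24×9/30 = 7.2.
Total value = 96.2.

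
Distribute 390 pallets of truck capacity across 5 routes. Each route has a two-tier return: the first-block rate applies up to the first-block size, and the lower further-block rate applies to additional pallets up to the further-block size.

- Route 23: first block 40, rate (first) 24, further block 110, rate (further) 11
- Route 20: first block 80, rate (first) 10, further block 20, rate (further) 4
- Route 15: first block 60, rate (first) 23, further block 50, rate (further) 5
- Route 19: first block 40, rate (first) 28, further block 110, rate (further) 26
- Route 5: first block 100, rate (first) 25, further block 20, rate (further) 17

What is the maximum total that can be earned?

9380

Treat each block as its own option and order by rate: Route 19/first 28 > Route 19/second 26 > Route 5/first 25 > Route 23/first 24 > Route 15/first 23 > Route 5/second 17 > Route 23/second 11 > Route 20/first 10 > Route 15/second 5 > Route 20/second 4.
Route 19/first (28): +40 ; 350 left.
Route 19 second at 26: fill all 110 ; 240 left.
Route 5 first at 25: fill all 100 ; 140 left.
Fill Route 23 first block (40 at 24) ; 100 left.
Fill Route 15 first block (60 at 23) ; 40 left.
Fill Route 5 second block (20 at 17) ; 20 left.
Route 23/second: +20 of 110 at 11; pool empty.
Total = 28×40 + 26×110 + 25×100 + 24×40 + 23×60 + 17×20 + 11×20 = 9380.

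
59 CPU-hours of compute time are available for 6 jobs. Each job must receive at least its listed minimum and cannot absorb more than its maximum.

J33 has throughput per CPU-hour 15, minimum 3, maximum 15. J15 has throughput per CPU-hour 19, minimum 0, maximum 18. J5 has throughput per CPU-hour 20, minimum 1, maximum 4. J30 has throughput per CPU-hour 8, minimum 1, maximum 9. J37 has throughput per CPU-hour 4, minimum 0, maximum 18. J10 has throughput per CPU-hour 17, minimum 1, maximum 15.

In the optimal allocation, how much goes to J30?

Meeting every minimum uses 3+0+1+1+0+1 = 6 CPU-hours, leaving 53.
Order the jobs by throughput per CPU-hour: J5 20 > J15 19 > J10 17 > J33 15 > J30 8 > J37 4.
J5: +3 to 4 (cap) ; 50 left.
J15 takes 18 more to reach its cap of 18 ; 32 left.
J10: +14 to 15 (cap) ; 18 left.
J33 takes 12 more to reach its cap of 15 ; 6 left.
Only 6 left; J30 takes them to reach 7.

7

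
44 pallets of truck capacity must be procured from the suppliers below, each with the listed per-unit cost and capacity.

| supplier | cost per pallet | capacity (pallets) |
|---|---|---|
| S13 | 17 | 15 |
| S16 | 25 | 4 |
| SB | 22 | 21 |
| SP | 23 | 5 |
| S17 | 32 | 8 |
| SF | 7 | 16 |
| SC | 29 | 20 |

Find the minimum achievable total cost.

653

Fill from the cheapest supplier first.
Take 16 from SF at 7 → need 28 more.
S13 (17): use full 15 → 13 pallets to go.
SB at 22: take 13 of its 21 → requirement met.
SP, S16, SC, S17: unused.
Cost = 16×7 + 15×17 + 13×22 = 653.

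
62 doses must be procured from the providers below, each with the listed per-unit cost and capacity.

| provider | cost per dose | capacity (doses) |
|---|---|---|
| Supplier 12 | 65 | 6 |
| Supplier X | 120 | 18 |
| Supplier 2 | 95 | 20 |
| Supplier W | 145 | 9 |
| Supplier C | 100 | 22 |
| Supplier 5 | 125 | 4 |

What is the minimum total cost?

6170

Fill from the cheapest provider first.
Take 6 from Supplier 12 at 65 ; need 56 more.
Supplier 2 at 95: take all 20 doses ; 36 still needed.
Take 22 from Supplier C at 100 ; need 14 more.
Supplier X (120): take the remaining 14 ; done.
Supplier 5, Supplier W: unused.
Cost = 6×65 + 20×95 + 22×100 + 14×120 = 6170.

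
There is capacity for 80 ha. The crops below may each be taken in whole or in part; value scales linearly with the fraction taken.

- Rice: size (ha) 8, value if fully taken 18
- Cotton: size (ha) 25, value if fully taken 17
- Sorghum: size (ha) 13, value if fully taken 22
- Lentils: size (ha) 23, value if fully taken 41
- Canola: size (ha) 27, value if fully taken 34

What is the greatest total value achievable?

Rank by value-to-size ratio: Rice 18/8≈2.25, Lentils 41/23≈1.78, Sorghum 22/13≈1.69, Canola 34/27≈1.26, Cotton 17/25≈0.68.
All 8 ha of Rice fit (value 18) ; 72 remain.
Lentils: take in full, 23 ha for value 41 ; 49 left.
Take all of Sorghum (13 ha, value 22) ; 36 ha left.
Take all of Canola (27 ha, value 34) ; 9 ha left.
Fill the last 9 ha with part of Cotton: 9/25 of it earns 6.12.
Total value = 121.12.

121.12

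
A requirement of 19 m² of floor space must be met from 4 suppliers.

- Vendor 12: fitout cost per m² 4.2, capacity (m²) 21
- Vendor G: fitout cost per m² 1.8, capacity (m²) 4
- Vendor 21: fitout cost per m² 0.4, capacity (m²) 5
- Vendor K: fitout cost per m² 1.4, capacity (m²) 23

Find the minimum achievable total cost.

21.6

Fill from the cheapest supplier first.
Vendor 21 (0.4): use full 5 — 14 m² to go.
Vendor K (1.4): take the remaining 14 — done.
Vendor G, Vendor 12: unused.
Cost = 5×0.4 + 14×1.4 = 21.6.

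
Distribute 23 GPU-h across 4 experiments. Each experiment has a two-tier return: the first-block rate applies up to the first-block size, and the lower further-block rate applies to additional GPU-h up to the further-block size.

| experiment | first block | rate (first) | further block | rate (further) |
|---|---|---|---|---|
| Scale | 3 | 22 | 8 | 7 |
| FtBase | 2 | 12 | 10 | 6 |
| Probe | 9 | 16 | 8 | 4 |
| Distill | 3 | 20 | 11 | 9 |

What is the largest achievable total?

Treat each block as its own option and order by rate: Scale/tier1 22 > Distill/tier1 20 > Probe/tier1 16 > FtBase/tier1 12 > Distill/tier2 9 > Scale/tier2 7 > FtBase/tier2 6 > Probe/tier2 4.
Fill Scale tier1 block (3 at 22) ; 20 left.
Fill Distill tier1 block (3 at 20) ; 17 left.
Fill Probe tier1 block (9 at 16) ; 8 left.
FtBase tier1 at 12: fill all 2 ; 6 left.
6 remain; put them into Distill tier2 at 9.
Total = 22×3 + 20×3 + 16×9 + 12×2 + 9×6 = 348.

348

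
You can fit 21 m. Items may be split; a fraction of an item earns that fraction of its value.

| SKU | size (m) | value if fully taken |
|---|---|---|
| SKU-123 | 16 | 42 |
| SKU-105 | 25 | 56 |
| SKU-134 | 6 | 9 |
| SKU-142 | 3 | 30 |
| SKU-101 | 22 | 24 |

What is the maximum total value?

Rank by value-to-size ratio: SKU-142 30/3≈10, SKU-123 42/16≈2.62, SKU-105 56/25≈2.24, SKU-134 9/6≈1.5, SKU-101 24/22≈1.09.
Take all of SKU-142 (3 m, value 30) ; 18 m left.
Take all of SKU-123 (16 m, value 42) ; 2 m left.
Fill the last 2 m with part of SKU-105: 2/25 of it earns 4.48.
Total value = 76.48.

76.48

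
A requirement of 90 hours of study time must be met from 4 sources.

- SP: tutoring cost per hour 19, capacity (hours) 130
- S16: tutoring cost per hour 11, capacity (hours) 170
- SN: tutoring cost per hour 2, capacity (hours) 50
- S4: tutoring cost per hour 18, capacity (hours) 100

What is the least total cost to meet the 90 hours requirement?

Fill from the cheapest source first.
SN at 2: take all 50 hours — 40 still needed.
S16 (11): take the remaining 40 — done.
S4, SP: unused.
Cost = 50×2 + 40×11 = 540.

540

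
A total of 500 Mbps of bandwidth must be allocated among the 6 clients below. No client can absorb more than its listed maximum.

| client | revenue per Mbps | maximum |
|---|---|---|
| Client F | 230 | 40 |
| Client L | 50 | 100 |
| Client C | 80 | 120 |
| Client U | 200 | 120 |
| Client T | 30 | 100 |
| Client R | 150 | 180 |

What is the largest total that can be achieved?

71800

Rank by revenue per Mbps: Client F 230 > Client U 200 > Client R 150 > Client C 80 > Client L 50 > Client T 30.
Client F: +40 to 40 (cap) ; 460 left.
Client U takes 120 to reach its cap of 120 ; 340 left.
Client R: +180 to 180 (cap) ; 160 left.
Client C takes 120 to reach its cap of 120 ; 40 left.
Only 40 left; Client L takes them to reach 40.
Total = 230×40 + 50×40 + 80×120 + 200×120 + 150×180 = 71800.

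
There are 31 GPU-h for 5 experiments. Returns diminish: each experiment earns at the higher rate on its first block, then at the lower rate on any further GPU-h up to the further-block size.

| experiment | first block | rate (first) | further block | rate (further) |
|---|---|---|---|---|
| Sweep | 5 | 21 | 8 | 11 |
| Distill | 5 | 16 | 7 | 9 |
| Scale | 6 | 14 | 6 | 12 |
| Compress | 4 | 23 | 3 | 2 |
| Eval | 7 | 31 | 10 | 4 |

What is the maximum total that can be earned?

626

Rank every tier by rate: Eval/tier1 31 > Compress/tier1 23 > Sweep/tier1 21 > Distill/tier1 16 > Scale/tier1 14 > Scale/tier2 12 > Sweep/tier2 11 > Distill/tier2 9 > Eval/tier2 4 > Compress/tier2 2.
Eval/tier1 (31): +7 ; 24 left.
Fill Compress tier1 block (4 at 23) ; 20 left.
Sweep/tier1 (21): +5 ; 15 left.
Distill tier1 at 16: fill all 5 ; 10 left.
Scale tier1 at 14: fill all 6 ; 4 left.
4 remain; put them into Scale tier2 at 12.
Total = 31×7 + 23×4 + 21×5 + 16×5 + 14×6 + 12×4 = 626.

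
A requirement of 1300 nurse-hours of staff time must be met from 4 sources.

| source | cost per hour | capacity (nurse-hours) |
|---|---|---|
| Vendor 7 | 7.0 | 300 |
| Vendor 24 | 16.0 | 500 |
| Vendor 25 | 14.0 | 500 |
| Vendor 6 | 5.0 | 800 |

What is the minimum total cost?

8900

Cheapest first:
Vendor 6 (5.0): use full 800 → 500 nurse-hours to go.
Take 300 from Vendor 7 at 7.0 → need 200 more.
Take 200 from Vendor 25 at 14.0 to finish.
Vendor 24: unused.
Cost = 800×5.0 + 300×7.0 + 200×14.0 = 8900.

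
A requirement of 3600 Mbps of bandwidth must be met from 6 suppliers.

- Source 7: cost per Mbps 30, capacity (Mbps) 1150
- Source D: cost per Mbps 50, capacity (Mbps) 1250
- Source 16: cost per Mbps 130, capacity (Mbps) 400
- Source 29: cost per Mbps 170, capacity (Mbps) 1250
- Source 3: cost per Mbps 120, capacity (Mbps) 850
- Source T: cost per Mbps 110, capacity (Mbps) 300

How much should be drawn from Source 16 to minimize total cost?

Cheapest first:
Take 1150 from Source 7 at 30 → need 2450 more.
Source D at 50: take all 1250 Mbps → 1200 still needed.
Source T at 110: take all 300 Mbps → 900 still needed.
Source 3 at 120: take all 850 Mbps → 50 still needed.
Take 50 from Source 16 at 130 to finish.
Source 29: unused.

50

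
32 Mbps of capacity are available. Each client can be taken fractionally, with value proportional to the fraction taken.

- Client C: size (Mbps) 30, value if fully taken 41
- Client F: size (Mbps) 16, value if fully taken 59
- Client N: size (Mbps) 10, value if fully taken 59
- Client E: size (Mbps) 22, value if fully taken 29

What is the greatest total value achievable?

126.2

Rank by value-to-size ratio: Client N 59/10≈5.9, Client F 59/16≈3.69, Client C 41/30≈1.37, Client E 29/22≈1.32.
Client N: take in full, 10 Mbps for value 59 ; 22 left.
Take all of Client F (16 Mbps, value 59) ; 6 Mbps left.
6 Mbps left: a 6/30 share of Client C gives 41×6/30 = 8.2.
Total value = 126.2.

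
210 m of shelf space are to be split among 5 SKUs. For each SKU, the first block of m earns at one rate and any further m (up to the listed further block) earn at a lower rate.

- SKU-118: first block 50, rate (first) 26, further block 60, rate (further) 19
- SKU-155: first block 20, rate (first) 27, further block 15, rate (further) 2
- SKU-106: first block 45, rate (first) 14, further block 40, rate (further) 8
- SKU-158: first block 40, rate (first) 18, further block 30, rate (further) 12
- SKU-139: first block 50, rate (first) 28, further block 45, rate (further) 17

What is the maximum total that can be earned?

4920

Rank every tier by rate: SKU-139/tier1 28 > SKU-155/tier1 27 > SKU-118/tier1 26 > SKU-118/tier2 19 > SKU-158/tier1 18 > SKU-139/tier2 17 > SKU-106/tier1 14 > SKU-158/tier2 12 > SKU-106/tier2 8 > SKU-155/tier2 2.
SKU-139 tier1 at 28: fill all 50 → 160 left.
SKU-155 tier1 at 27: fill all 20 → 140 left.
SKU-118/tier1 (26): +50 → 90 left.
SKU-118/tier2 (19): +60 → 30 left.
SKU-158/tier1: +30 of 40 at 18; pool empty.
Total = 28×50 + 27×20 + 26×50 + 19×60 + 18×30 = 4920.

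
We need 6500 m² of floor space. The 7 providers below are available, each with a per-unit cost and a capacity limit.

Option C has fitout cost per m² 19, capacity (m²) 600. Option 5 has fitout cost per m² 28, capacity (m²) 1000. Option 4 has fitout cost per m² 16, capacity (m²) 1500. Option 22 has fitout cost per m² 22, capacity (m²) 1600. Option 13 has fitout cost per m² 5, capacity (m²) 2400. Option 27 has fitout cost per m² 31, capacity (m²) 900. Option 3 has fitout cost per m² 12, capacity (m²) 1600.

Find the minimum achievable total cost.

75400

Cheapest first:
Take 2400 from Option 13 at 5 — need 4100 more.
Option 3 at 12: take all 1600 m² — 2500 still needed.
Take 1500 from Option 4 at 16 — need 1000 more.
Take 600 from Option C at 19 — need 400 more.
Option 22 (22): take the remaining 400 — done.
Option 5, Option 27: unused.
Cost = 2400×5 + 1600×12 + 1500×16 + 600×19 + 400×22 = 75400.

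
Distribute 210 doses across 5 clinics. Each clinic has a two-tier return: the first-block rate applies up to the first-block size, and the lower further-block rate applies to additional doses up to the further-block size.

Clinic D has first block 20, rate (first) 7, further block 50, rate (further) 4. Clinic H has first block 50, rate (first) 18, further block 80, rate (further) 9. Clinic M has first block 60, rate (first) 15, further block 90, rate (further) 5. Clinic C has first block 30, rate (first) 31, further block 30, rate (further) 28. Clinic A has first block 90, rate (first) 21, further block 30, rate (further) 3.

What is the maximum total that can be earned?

Rank every tier by rate: Clinic C/first 31 > Clinic C/second 28 > Clinic A/first 21 > Clinic H/first 18 > Clinic M/first 15 > Clinic H/second 9 > Clinic D/first 7 > Clinic M/second 5 > Clinic D/second 4 > Clinic A/second 3.
Clinic C first at 31: fill all 30 → 180 left.
Fill Clinic C second block (30 at 28) → 150 left.
Clinic A/first (21): +90 → 60 left.
Clinic H/first (18): +50 → 10 left.
10 remain; put them into Clinic M first at 15.
Total = 31×30 + 28×30 + 21×90 + 18×50 + 15×10 = 4710.

4710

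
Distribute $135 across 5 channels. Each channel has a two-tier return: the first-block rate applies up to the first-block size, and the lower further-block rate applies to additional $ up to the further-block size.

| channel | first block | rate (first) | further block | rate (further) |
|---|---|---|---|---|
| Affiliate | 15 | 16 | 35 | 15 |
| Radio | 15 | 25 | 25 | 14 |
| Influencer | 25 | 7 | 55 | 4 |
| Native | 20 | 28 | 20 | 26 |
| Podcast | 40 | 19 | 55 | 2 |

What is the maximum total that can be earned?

2830

Treat each block as its own option and order by rate: Native/T1 28 > Native/T2 26 > Radio/T1 25 > Podcast/T1 19 > Affiliate/T1 16 > Affiliate/T2 15 > Radio/T2 14 > Influencer/T1 7 > Influencer/T2 4 > Podcast/T2 2.
Fill Native T1 block (20 at 28) → 115 left.
Fill Native T2 block (20 at 26) → 95 left.
Radio/T1 (25): +15 → 80 left.
Podcast T1 at 19: fill all 40 → 40 left.
Affiliate/T1 (16): +15 → 25 left.
Affiliate T2 at 15: only 25 left, fill 25.
Total = 28×20 + 26×20 + 25×15 + 19×40 + 16×15 + 15×25 = 2830.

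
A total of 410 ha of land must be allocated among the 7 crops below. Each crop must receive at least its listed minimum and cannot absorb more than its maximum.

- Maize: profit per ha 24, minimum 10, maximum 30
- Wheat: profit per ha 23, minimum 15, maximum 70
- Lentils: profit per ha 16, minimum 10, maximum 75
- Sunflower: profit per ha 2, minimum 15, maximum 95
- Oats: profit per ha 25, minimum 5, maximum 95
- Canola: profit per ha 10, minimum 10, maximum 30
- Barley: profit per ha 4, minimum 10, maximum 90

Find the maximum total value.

6605

Meeting every minimum uses 10+15+10+15+5+10+10 = 75 ha, leaving 335.
Order the crops by profit per ha: Oats 25 > Maize 24 > Wheat 23 > Lentils 16 > Canola 10 > Barley 4 > Sunflower 2.
Oats takes 90 more to reach its cap of 95 ; 245 left.
Maize: +20 to 30 (cap) ; 225 left.
Wheat takes 55 more to reach its cap of 70 ; 170 left.
Lentils: +65 to 75 (cap) ; 105 left.
Give Canola 20 more to hit its cap of 30 ; 85 left.
Barley: +80 to 90 (cap) ; 5 left.
Sunflower has room for 80 more but only 5 remain, so it gets 20.
Total = 24×30 + 23×70 + 16×75 + 2×20 + 25×95 + 10×30 + 4×90 = 6605.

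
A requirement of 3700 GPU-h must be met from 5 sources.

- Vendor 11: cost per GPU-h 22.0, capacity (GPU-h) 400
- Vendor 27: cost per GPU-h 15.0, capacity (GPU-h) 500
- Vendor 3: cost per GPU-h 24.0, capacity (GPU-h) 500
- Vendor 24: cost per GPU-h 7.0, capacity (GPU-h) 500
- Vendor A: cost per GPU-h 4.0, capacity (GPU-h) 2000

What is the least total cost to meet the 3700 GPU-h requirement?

35000

Fill from the cheapest source first.
Take 2000 from Vendor A at 4.0 ; need 1700 more.
Vendor 24 (7.0): use full 500 ; 1200 GPU-h to go.
Take 500 from Vendor 27 at 15.0 ; need 700 more.
Vendor 11 (22.0): use full 400 ; 300 GPU-h to go.
Vendor 3 (24.0): take the remaining 300 ; done.
Cost = 2000×4.0 + 500×7.0 + 500×15.0 + 400×22.0 + 300×24.0 = 35000.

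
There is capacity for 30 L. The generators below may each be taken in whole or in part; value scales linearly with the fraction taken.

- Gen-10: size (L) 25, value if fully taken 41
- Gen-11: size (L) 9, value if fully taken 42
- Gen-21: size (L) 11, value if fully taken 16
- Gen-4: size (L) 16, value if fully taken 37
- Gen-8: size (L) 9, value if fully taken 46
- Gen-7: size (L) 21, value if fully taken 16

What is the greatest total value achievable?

115.75

Best value per unit of size first: Gen-8 46/9≈5.11, Gen-11 42/9≈4.67, Gen-4 37/16≈2.31, Gen-10 41/25≈1.64, Gen-21 16/11≈1.45, Gen-7 16/21≈0.762.
All 9 L of Gen-8 fit (value 46) — 21 remain.
All 9 L of Gen-11 fit (value 42) — 12 remain.
Fill the last 12 L with part of Gen-4: 12/16 of it earns 27.75.
Total value = 115.75.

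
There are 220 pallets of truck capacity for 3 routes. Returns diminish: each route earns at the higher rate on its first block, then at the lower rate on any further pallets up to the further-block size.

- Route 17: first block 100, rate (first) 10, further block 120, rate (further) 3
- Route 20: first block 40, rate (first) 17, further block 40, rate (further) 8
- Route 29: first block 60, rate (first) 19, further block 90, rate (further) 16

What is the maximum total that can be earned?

3560

Rank every tier by rate: Route 29/tier1 19 > Route 20/tier1 17 > Route 29/tier2 16 > Route 17/tier1 10 > Route 20/tier2 8 > Route 17/tier2 3.
Route 29 tier1 at 19: fill all 60 → 160 left.
Route 20/tier1 (17): +40 → 120 left.
Route 29/tier2 (16): +90 → 30 left.
Route 17/tier1: +30 of 100 at 10; pool empty.
Total = 19×60 + 17×40 + 16×90 + 10×30 = 3560.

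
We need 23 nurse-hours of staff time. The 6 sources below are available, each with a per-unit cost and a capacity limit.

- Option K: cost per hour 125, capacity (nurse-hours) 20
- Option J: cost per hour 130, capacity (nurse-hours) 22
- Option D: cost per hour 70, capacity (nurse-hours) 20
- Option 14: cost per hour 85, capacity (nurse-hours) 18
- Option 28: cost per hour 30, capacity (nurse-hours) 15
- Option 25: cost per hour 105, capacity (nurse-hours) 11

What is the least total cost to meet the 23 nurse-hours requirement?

Cheapest first:
Option 28 (30): use full 15 → 8 nurse-hours to go.
Option D at 70: take 8 of its 20 → requirement met.
Option 14, Option 25, Option K, Option J: unused.
Cost = 15×30 + 8×70 = 1010.

1010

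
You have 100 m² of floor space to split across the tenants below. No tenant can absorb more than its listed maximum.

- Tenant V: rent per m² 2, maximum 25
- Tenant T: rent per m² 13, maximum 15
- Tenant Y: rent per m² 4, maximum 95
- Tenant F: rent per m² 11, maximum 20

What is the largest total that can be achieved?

Order the tenants by rent per m²: Tenant T 13 > Tenant F 11 > Tenant Y 4 > Tenant V 2.
Give Tenant T 15 to hit its cap of 15 — 85 left.
Tenant F takes 20 to reach its cap of 20 — 65 left.
Tenant Y: +65 (room for 95) → 65. Pool exhausted.
Total = 13×15 + 4×65 + 11×20 = 675.

675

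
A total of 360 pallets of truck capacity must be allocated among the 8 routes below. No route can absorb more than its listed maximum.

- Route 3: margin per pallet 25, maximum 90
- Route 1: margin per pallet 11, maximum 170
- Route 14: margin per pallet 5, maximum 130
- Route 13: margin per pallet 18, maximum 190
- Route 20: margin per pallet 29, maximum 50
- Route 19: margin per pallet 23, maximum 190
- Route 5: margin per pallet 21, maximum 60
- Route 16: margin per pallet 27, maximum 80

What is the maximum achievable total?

Rank by margin per pallet: Route 20 29 > Route 16 27 > Route 3 25 > Route 19 23 > Route 5 21 > Route 13 18 > Route 1 11 > Route 14 5.
Route 20: +50 to 50 (cap) — 310 left.
Route 16: +80 to 80 (cap) — 230 left.
Route 3: +90 to 90 (cap) — 140 left.
Route 19: +140 (room for 190) → 140. Pool exhausted.
Total = 25×90 + 29×50 + 23×140 + 27×80 = 9080.

9080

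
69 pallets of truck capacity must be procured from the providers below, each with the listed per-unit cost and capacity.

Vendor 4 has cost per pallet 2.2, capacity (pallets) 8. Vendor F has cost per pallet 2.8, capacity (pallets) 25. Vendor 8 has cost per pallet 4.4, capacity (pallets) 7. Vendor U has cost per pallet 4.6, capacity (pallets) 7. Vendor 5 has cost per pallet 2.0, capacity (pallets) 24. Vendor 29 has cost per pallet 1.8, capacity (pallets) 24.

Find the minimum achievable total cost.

Cheapest first:
Take 24 from Vendor 29 at 1.8 — need 45 more.
Take 24 from Vendor 5 at 2.0 — need 21 more.
Vendor 4 (2.2): use full 8 — 13 pallets to go.
Vendor F (2.8): take the remaining 13 — done.
Vendor 8, Vendor U: unused.
Cost = 24×1.8 + 24×2.0 + 8×2.2 + 13×2.8 = 145.2.

145.2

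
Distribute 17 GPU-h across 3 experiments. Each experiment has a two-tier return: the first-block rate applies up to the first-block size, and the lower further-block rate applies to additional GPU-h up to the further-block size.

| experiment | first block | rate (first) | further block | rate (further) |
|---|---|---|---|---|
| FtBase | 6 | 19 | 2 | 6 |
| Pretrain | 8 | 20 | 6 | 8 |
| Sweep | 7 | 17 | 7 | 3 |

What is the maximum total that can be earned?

325

Treat each block as its own option and order by rate: Pretrain/first 20 > FtBase/first 19 > Sweep/first 17 > Pretrain/second 8 > FtBase/second 6 > Sweep/second 3.
Pretrain first at 20: fill all 8 — 9 left.
Fill FtBase first block (6 at 19) — 3 left.
Sweep/first: +3 of 7 at 17; pool empty.
Total = 20×8 + 19×6 + 17×3 = 325.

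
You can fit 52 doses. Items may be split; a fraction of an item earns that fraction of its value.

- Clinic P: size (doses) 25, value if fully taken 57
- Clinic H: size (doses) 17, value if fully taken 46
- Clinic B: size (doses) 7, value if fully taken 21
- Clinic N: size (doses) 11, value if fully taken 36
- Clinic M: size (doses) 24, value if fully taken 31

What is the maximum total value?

Best value per unit of size first: Clinic N 36/11≈3.27, Clinic B 21/7≈3, Clinic H 46/17≈2.71, Clinic P 57/25≈2.28, Clinic M 31/24≈1.29.
All 11 doses of Clinic N fit (value 36) — 41 remain.
All 7 doses of Clinic B fit (value 21) — 34 remain.
All 17 doses of Clinic H fit (value 46) — 17 remain.
Only 17 doses remain; take 17/25 of Clinic P for value 57×17/25 = 38.76.
Total value = 141.76.

141.76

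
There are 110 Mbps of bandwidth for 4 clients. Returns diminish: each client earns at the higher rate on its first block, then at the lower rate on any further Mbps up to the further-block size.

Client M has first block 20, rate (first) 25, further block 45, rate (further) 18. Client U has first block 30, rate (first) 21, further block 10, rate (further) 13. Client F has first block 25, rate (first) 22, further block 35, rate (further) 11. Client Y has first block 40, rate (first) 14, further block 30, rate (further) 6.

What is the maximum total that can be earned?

Rank every tier by rate: Client M/tier1 25 > Client F/tier1 22 > Client U/tier1 21 > Client M/tier2 18 > Client Y/tier1 14 > Client U/tier2 13 > Client F/tier2 11 > Client Y/tier2 6.
Fill Client M tier1 block (20 at 25) — 90 left.
Fill Client F tier1 block (25 at 22) — 65 left.
Client U/tier1 (21): +30 — 35 left.
Client M tier2 at 18: only 35 left, fill 35.
Total = 25×20 + 22×25 + 21×30 + 18×35 = 2310.

2310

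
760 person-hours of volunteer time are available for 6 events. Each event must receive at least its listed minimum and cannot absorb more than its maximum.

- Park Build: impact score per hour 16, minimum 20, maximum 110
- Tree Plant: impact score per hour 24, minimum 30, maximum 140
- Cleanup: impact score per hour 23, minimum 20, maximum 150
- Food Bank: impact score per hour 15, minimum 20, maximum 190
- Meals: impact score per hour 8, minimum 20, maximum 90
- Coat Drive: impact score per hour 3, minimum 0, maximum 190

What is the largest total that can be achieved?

Meeting every minimum uses 20+30+20+20+20+0 = 110 person-hours, leaving 650.
Order the events by impact score per hour: Tree Plant 24 > Cleanup 23 > Park Build 16 > Food Bank 15 > Meals 8 > Coat Drive 3.
Tree Plant: +110 to 140 (cap) → 540 left.
Cleanup: +130 to 150 (cap) → 410 left.
Park Build: +90 to 110 (cap) → 320 left.
Give Food Bank 170 more to hit its cap of 190 → 150 left.
Meals: +70 to 90 (cap) → 80 left.
Coat Drive has room for 190 more but only 80 remain, so it gets 80.
Total = 16×110 + 24×140 + 23×150 + 15×190 + 8×90 + 3×80 = 12380.

12380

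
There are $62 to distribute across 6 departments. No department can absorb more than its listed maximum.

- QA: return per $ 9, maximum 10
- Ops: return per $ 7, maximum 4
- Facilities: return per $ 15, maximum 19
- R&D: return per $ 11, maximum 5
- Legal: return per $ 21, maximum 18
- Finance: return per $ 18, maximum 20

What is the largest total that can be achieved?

1078

Order the departments by return per $: Legal 21 > Finance 18 > Facilities 15 > R&D 11 > QA 9 > Ops 7.
Legal: +18 to 18 (cap) → 44 left.
Finance takes 20 to reach its cap of 20 → 24 left.
Facilities takes 19 to reach its cap of 19 → 5 left.
R&D: +5 to 5 (cap) → 0 left.
Total = 15×19 + 11×5 + 21×18 + 18×20 = 1078.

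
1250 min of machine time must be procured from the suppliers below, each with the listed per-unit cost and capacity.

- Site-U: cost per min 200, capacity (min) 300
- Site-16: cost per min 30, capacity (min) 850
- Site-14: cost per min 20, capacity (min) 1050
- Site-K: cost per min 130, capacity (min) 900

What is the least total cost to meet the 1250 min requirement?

27000

Use suppliers in increasing cost order.
Site-14 at 20: take all 1050 min → 200 still needed.
Site-16 (30): take the remaining 200 → done.
Site-K, Site-U: unused.
Cost = 1050×20 + 200×30 = 27000.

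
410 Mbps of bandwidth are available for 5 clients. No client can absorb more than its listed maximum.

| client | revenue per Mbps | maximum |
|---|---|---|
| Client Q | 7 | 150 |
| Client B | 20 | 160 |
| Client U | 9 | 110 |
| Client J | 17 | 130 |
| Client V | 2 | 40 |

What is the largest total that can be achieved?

Highest revenue per Mbps first: Client B 20 > Client J 17 > Client U 9 > Client Q 7 > Client V 2.
Give Client B 160 to hit its cap of 160 → 250 left.
Client J takes 130 to reach its cap of 130 → 120 left.
Client U takes 110 to reach its cap of 110 → 10 left.
Only 10 left; Client Q takes them to reach 10.
Total = 7×10 + 20×160 + 9×110 + 17×130 = 6470.

6470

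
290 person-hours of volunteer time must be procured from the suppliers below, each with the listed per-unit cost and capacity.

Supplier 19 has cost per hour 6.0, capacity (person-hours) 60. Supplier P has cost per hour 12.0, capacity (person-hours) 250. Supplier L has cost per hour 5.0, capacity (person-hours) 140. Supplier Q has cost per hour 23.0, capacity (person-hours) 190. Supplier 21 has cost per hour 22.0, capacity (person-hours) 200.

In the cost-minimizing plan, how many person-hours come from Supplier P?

Use suppliers in increasing cost order.
Take 140 from Supplier L at 5.0 — need 150 more.
Supplier 19 (6.0): use full 60 — 90 person-hours to go.
Take 90 from Supplier P at 12.0 to finish.
Supplier 21, Supplier Q: unused.

90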